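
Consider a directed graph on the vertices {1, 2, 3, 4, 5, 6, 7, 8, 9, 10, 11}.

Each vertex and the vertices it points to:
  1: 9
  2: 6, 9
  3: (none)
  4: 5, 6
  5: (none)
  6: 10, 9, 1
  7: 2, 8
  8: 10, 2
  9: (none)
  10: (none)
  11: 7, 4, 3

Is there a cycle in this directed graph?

DFS with white/gray/black marking, starting from 2:
2 gray
  6 gray
    10 gray
    10 black
    9 gray
    9 black
    1 gray
      1→9: 9 black — skip
    1 black
  6 black
  2→9: 9 black — skip
2 black
3 gray
3 black
4 gray
  5 gray
  5 black
  4→6: 6 black — skip
4 black
7 gray
  7→2: 2 black — skip
  8 gray
    8→10: 10 black — skip
    8→2: 2 black — skip
  8 black
7 black
11 gray
  11→7: 7 black — skip
  11→4: 4 black — skip
  11→3: 3 black — skip
11 black
Every edge goes to a white or black vertex — no back edge, so the graph is acyclic.

No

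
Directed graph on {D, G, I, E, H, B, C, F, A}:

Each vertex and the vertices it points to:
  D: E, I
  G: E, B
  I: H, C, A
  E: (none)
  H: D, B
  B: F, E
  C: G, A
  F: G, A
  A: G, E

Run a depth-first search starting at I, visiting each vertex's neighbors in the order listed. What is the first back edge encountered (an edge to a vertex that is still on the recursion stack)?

DFS from I (visiting each vertex's neighbors in the order listed); mark gray on enter, black on exit:
I gray
  H gray
    D gray
      E gray
      E black
      D→I: I is gray → back edge
First back edge: D → I.

D->I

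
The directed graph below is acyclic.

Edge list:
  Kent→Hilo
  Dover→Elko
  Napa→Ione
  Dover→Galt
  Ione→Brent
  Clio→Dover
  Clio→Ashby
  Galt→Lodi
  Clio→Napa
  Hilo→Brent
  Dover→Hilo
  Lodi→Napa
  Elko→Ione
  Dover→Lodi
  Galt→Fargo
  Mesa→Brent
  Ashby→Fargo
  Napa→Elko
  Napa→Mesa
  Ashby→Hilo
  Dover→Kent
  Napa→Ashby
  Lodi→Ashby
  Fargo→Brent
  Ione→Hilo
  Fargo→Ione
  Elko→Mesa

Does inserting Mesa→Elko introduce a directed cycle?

Adding Mesa→Elko creates a cycle iff Elko can already reach Mesa.
Path from Elko: Elko → Mesa.
So Elko → … → Mesa → Elko is a cycle.

Yes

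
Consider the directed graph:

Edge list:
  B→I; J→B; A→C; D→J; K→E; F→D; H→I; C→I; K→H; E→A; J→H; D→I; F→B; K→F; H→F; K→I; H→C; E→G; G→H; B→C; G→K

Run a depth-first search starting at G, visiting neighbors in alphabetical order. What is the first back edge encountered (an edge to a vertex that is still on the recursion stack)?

J→H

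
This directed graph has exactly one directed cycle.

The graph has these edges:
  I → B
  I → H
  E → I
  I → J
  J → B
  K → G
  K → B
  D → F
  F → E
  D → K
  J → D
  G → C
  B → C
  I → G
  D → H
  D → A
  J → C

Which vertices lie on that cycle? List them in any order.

D, E, F, I, J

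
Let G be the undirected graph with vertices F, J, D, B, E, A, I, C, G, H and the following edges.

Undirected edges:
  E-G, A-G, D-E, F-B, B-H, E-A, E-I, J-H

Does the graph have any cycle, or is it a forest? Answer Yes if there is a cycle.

Yes

DFS, tracking each vertex's parent; an edge to a visited non-parent vertex closes a cycle.
Start from J:
visit J (parent –)
  visit H (parent J)
    H–J: parent, skip
    visit B (parent H)
      visit F (parent B)
        F–B: parent, skip
      B–H: parent, skip
visit D (parent –)
  visit E (parent D)
    visit G (parent E)
      G–E: parent, skip
      visit A (parent G)
        A–E: E visited and ≠ parent → cycle
Cycle: E – G – A – E.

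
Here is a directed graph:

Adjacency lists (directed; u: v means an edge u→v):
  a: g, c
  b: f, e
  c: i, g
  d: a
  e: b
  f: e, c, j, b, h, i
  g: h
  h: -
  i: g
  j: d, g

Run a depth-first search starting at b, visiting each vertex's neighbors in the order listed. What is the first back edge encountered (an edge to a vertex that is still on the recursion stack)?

e→b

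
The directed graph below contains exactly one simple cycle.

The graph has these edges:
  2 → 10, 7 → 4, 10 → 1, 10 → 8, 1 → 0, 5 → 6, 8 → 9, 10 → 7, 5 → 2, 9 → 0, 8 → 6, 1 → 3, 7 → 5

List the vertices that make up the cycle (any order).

2, 5, 7, 10

DFS with gray/black marking from 10:
10 gray
  8 gray
    9 gray
      0 gray
      0 black
    9 black
    6 gray
    6 black
  8 black
  1 gray
    1→0: 0 black — skip
    3 gray
    3 black
  1 black
  7 gray
    4 gray
    4 black
    5 gray
      2 gray
        2→10: 10 is gray → back edge
Back edge closes the cycle 10 → 7 → 5 → 2 → 10; its vertices are {2, 5, 7, 10}.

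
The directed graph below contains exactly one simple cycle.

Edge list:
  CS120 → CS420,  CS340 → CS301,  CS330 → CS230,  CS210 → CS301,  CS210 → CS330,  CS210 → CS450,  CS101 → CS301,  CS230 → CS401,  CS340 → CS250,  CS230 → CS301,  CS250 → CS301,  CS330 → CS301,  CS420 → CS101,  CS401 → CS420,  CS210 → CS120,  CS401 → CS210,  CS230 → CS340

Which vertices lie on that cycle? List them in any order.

DFS with gray/black marking from CS210:
CS210 gray
  CS120 gray
    CS420 gray
      CS101 gray
        CS301 gray
        CS301 black
      CS101 black
    CS420 black
  CS120 black
  CS450 gray
  CS450 black
  CS330 gray
    CS230 gray
      CS340 gray
        CS250 gray
          CS250→CS301: CS301 black — skip
        CS250 black
        CS340→CS301: CS301 black — skip
      CS340 black
      CS401 gray
        CS401→CS210: CS210 is gray → back edge
Back edge closes the cycle CS210 → CS330 → CS230 → CS401 → CS210; its vertices are {CS210, CS230, CS330, CS401}.

CS210, CS230, CS330, CS401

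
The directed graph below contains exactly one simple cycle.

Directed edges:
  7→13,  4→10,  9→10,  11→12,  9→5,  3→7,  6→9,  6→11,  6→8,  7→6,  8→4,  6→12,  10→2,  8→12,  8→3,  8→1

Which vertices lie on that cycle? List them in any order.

3, 6, 7, 8

DFS with gray/black marking from 6:
6 gray
  12 gray
  12 black
  8 gray
    8→12: 12 black — skip
    4 gray
      10 gray
        2 gray
        2 black
      10 black
    4 black
    3 gray
      7 gray
        13 gray
        13 black
        7→6: 6 is gray → back edge
Back edge closes the cycle 6 → 8 → 3 → 7 → 6; its vertices are {3, 6, 7, 8}.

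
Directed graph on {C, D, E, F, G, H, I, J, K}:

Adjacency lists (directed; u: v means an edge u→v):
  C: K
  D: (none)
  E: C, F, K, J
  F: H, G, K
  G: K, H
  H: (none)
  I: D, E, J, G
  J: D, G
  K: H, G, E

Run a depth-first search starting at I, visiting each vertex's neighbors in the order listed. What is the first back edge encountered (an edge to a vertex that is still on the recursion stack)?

G->K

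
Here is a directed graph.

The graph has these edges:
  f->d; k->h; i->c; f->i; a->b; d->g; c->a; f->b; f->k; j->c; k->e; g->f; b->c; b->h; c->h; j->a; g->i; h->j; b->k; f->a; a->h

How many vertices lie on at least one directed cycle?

9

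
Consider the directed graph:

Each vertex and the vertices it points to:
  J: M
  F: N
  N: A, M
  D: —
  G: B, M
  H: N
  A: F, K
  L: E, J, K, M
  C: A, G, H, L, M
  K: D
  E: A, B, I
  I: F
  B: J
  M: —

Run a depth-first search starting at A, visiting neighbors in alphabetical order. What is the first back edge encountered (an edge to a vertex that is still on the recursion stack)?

DFS from A (visiting neighbors in alphabetical order); mark gray on enter, black on exit:
A gray
  F gray
    N gray
      N→A: A is gray → back edge
First back edge: N → A.

N->A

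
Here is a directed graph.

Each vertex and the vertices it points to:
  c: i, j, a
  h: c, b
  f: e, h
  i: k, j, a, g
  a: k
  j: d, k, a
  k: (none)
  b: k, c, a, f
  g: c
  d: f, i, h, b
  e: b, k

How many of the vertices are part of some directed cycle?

A vertex is on a directed cycle iff it belongs to a strongly connected component of size ≥ 2 (or has a self-loop).
The vertices on cycles are {b, c, d, e, f, g, h, i, j} — 9 in total.

9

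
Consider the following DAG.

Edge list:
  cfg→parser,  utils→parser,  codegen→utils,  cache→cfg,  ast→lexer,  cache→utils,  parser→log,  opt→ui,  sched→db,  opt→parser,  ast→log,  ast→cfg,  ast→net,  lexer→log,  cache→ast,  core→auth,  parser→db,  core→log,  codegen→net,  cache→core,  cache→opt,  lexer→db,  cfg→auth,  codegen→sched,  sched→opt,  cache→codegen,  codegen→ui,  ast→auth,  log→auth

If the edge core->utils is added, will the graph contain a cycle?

No

Adding core→utils creates a cycle iff utils can already reach core.
Explore from utils: no path reaches core. The graph stays acyclic.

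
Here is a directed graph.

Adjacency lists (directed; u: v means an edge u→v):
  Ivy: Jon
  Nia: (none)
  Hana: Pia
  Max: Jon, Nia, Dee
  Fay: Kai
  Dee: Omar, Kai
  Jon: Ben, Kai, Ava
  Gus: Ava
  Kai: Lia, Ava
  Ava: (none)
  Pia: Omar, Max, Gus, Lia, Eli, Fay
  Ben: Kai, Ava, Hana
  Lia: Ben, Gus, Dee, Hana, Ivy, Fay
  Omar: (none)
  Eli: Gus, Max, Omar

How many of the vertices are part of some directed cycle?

11

A vertex is on a directed cycle iff it belongs to a strongly connected component of size ≥ 2 (or has a self-loop).
The vertices on cycles are {Ben, Dee, Eli, Fay, Ivy, Jon, Kai, Lia, Max, Pia, Hana} — 11 in total.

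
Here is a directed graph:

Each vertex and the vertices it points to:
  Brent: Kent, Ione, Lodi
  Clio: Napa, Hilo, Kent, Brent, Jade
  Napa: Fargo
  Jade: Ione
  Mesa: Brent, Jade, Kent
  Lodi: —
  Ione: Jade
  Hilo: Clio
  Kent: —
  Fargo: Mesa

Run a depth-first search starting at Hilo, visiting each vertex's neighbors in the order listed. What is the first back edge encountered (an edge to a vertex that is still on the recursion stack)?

DFS from Hilo (visiting each vertex's neighbors in the order listed); mark gray on enter, black on exit:
Hilo gray
  Clio gray
    Napa gray
      Fargo gray
        Mesa gray
          Brent gray
            Kent gray
            Kent black
            Ione gray
              Jade gray
                Jade→Ione: Ione is gray → back edge
First back edge: Jade → Ione.

Jade→Ione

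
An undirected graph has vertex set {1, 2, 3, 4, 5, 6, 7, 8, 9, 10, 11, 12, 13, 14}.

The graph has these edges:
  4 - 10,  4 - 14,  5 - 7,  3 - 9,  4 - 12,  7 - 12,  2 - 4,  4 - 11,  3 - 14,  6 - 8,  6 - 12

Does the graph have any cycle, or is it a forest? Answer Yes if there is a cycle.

No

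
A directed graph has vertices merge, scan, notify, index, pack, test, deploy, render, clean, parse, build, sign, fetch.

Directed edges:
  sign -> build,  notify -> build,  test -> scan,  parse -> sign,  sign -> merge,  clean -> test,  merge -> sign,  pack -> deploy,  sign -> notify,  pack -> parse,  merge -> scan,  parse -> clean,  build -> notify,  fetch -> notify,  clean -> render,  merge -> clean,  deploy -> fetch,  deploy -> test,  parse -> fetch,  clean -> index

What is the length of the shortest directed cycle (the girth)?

2

For each vertex v, BFS finds the shortest path from v back to v.
The shortest such closed walk is sign → merge → sign, length 2.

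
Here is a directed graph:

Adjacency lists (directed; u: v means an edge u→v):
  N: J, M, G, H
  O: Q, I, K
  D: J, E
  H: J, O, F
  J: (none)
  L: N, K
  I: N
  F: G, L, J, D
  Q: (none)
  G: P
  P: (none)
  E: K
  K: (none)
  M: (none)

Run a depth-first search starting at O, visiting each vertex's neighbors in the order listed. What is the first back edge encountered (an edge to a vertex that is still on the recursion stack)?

H->O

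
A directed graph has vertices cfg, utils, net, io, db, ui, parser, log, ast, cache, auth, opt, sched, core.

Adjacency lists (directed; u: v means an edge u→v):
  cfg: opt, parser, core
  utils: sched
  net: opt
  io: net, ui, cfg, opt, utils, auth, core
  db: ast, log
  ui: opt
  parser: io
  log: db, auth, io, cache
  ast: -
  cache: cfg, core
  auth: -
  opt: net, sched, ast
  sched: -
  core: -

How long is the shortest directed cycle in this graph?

2

For each vertex v, BFS finds the shortest path from v back to v.
The shortest such closed walk is db → log → db, length 2.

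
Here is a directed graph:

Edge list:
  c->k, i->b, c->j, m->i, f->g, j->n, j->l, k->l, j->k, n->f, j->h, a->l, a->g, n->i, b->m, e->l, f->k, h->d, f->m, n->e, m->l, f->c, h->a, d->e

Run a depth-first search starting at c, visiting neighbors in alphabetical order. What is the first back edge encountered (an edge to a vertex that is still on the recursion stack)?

DFS from c (visiting neighbors in alphabetical order); mark gray on enter, black on exit:
c gray
  j gray
    h gray
      a gray
        g gray
        g black
        l gray
        l black
      a black
      d gray
        e gray
          e→l: l black — skip
        e black
      d black
    h black
    k gray
      k→l: l black — skip
    k black
    j→l: l black — skip
    n gray
      n→e: e black — skip
      f gray
        f→c: c is gray → back edge
First back edge: f → c.

f→c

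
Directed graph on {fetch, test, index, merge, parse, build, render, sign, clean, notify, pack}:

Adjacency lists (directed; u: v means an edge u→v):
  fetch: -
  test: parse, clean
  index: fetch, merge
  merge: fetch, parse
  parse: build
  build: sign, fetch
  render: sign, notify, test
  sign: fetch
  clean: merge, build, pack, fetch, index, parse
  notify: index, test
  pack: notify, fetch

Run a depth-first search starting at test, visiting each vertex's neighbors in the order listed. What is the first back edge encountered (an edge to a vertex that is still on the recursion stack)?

DFS from test (visiting each vertex's neighbors in the order listed); mark gray on enter, black on exit:
test gray
  parse gray
    build gray
      sign gray
        fetch gray
        fetch black
      sign black
      build→fetch: fetch black — skip
    build black
  parse black
  clean gray
    merge gray
      merge→fetch: fetch black — skip
      merge→parse: parse black — skip
    merge black
    clean→build: build black — skip
    pack gray
      notify gray
        index gray
          index→fetch: fetch black — skip
          index→merge: merge black — skip
        index black
        notify→test: test is gray → back edge
First back edge: notify → test.

notify→test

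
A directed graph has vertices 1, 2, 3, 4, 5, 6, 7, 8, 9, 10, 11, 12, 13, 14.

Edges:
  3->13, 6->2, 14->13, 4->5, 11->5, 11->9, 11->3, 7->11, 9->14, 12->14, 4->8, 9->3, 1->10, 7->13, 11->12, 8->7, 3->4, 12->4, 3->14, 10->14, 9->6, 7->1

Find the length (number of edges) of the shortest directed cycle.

5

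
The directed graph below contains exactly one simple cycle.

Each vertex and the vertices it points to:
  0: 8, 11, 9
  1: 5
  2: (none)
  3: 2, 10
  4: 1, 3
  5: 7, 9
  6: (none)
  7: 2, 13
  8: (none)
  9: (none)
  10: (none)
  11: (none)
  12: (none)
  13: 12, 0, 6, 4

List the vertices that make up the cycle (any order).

1, 4, 5, 7, 13

DFS with gray/black marking from 13:
13 gray
  12 gray
  12 black
  0 gray
    8 gray
    8 black
    11 gray
    11 black
    9 gray
    9 black
  0 black
  6 gray
  6 black
  4 gray
    1 gray
      5 gray
        7 gray
          2 gray
          2 black
          7→13: 13 is gray → back edge
Back edge closes the cycle 13 → 4 → 1 → 5 → 7 → 13; its vertices are {1, 4, 5, 7, 13}.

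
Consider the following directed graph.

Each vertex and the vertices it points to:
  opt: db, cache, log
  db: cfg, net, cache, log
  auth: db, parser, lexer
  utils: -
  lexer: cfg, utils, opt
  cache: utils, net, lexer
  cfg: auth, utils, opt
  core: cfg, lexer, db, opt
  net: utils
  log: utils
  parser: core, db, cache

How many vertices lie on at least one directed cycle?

A vertex is on a directed cycle iff it belongs to a strongly connected component of size ≥ 2 (or has a self-loop).
The vertices on cycles are {db, cfg, opt, auth, core, cache, lexer, parser} — 8 in total.

8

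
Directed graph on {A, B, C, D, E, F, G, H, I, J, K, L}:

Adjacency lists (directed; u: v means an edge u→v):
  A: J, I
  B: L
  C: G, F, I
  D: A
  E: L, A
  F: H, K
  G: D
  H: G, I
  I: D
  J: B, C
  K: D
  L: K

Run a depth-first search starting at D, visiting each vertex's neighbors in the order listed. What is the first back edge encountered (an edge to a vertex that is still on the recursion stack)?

DFS from D (visiting each vertex's neighbors in the order listed); mark gray on enter, black on exit:
D gray
  A gray
    J gray
      B gray
        L gray
          K gray
            K→D: D is gray → back edge
First back edge: K → D.

K->D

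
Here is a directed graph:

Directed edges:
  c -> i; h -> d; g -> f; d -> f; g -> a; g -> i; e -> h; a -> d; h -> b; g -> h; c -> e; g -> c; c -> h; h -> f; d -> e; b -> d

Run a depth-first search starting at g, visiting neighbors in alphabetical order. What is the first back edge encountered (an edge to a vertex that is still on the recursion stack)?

b->d

DFS from g (visiting neighbors in alphabetical order); mark gray on enter, black on exit:
g gray
  a gray
    d gray
      e gray
        h gray
          b gray
            b→d: d is gray → back edge
First back edge: b → d.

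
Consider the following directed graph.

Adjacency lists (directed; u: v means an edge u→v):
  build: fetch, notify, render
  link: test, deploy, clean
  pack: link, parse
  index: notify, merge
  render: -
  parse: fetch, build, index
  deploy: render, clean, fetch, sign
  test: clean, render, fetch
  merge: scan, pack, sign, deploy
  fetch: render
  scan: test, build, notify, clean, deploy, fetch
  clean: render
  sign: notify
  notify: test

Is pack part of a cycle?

pack is on a cycle iff pack can reach itself via ≥1 edge.
pack → parse → index → merge → pack — yes.

Yes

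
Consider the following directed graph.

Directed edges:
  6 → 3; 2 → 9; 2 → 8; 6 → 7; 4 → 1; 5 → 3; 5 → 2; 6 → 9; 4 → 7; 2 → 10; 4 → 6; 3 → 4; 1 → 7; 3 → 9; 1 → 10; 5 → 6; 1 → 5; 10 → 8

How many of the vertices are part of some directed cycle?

A vertex is on a directed cycle iff it belongs to a strongly connected component of size ≥ 2 (or has a self-loop).
The vertices on cycles are {1, 3, 4, 5, 6} — 5 in total.

5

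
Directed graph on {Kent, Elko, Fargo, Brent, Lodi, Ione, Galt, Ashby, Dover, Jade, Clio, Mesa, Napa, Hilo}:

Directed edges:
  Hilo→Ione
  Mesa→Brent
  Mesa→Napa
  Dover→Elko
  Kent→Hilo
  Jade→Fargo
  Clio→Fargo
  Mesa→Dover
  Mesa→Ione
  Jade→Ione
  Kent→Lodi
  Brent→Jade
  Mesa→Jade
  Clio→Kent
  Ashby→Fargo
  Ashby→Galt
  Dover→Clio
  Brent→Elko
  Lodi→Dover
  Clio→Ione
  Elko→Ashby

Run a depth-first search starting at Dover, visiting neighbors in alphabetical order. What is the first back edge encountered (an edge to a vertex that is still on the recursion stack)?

Lodi->Dover

DFS from Dover (visiting neighbors in alphabetical order); mark gray on enter, black on exit:
Dover gray
  Clio gray
    Fargo gray
    Fargo black
    Ione gray
    Ione black
    Kent gray
      Hilo gray
        Hilo→Ione: Ione black — skip
      Hilo black
      Lodi gray
        Lodi→Dover: Dover is gray → back edge
First back edge: Lodi → Dover.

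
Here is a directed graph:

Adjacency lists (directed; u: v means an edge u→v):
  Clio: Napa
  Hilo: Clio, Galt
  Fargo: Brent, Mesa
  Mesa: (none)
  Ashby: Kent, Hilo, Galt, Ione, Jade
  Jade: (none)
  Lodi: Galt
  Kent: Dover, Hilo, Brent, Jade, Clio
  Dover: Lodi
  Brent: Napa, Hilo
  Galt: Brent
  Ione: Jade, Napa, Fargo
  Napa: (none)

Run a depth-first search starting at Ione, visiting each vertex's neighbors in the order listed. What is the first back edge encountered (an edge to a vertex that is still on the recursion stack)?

Galt->Brent

DFS from Ione (visiting each vertex's neighbors in the order listed); mark gray on enter, black on exit:
Ione gray
  Jade gray
  Jade black
  Napa gray
  Napa black
  Fargo gray
    Brent gray
      Brent→Napa: Napa black — skip
      Hilo gray
        Clio gray
          Clio→Napa: Napa black — skip
        Clio black
        Galt gray
          Galt→Brent: Brent is gray → back edge
First back edge: Galt → Brent.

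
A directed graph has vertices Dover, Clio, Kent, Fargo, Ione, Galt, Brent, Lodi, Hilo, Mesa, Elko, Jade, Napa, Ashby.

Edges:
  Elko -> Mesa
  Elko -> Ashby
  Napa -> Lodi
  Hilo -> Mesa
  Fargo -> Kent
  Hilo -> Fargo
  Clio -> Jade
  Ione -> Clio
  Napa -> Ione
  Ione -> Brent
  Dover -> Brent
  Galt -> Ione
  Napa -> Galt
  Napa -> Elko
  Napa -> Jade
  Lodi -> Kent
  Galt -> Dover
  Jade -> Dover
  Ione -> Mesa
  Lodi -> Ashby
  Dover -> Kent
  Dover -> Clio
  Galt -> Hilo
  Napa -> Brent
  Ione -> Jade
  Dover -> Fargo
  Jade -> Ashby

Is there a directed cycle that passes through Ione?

No

Ione lies on a cycle iff there is a path from Ione back to itself.
Exploring from Ione, it never reaches itself; equivalently, its strongly connected component is a singleton.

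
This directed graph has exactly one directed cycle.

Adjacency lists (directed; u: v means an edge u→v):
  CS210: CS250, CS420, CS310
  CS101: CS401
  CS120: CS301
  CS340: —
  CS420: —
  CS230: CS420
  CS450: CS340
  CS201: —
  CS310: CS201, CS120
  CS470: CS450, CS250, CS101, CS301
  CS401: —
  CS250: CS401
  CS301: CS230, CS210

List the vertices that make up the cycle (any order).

CS120, CS210, CS301, CS310

DFS with gray/black marking from CS301:
CS301 gray
  CS230 gray
    CS420 gray
    CS420 black
  CS230 black
  CS210 gray
    CS250 gray
      CS401 gray
      CS401 black
    CS250 black
    CS210→CS420: CS420 black — skip
    CS310 gray
      CS201 gray
      CS201 black
      CS120 gray
        CS120→CS301: CS301 is gray → back edge
Back edge closes the cycle CS301 → CS210 → CS310 → CS120 → CS301; its vertices are {CS120, CS210, CS301, CS310}.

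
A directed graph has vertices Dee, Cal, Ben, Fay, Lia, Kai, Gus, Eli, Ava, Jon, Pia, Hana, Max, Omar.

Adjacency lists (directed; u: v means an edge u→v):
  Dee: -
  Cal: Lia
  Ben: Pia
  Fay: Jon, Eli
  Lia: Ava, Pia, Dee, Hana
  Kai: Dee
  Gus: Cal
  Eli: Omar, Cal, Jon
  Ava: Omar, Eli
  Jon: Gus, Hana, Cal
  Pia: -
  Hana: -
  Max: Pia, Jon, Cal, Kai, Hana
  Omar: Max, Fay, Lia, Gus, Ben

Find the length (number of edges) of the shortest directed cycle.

For each vertex v, BFS finds the shortest path from v back to v.
The shortest such closed walk is Omar → Lia → Ava → Omar, length 3.

3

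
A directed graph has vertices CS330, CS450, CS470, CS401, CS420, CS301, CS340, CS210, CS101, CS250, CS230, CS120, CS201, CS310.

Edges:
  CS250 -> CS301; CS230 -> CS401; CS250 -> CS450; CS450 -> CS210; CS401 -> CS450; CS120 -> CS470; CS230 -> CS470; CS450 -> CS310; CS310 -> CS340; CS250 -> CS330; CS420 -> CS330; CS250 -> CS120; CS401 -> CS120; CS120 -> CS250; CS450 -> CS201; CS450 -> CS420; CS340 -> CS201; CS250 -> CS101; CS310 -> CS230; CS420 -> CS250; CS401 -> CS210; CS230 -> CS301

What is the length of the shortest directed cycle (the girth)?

For each vertex v, BFS finds the shortest path from v back to v.
The shortest such closed walk is CS250 → CS120 → CS250, length 2.

2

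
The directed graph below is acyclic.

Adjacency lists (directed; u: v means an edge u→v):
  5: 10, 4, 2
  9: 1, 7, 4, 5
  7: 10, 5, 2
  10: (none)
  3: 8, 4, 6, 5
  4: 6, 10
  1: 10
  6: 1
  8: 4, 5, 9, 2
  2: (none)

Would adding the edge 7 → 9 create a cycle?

Yes

Adding 7→9 creates a cycle iff 9 can already reach 7.
Path from 9: 9 → 7.
So 9 → … → 7 → 9 is a cycle.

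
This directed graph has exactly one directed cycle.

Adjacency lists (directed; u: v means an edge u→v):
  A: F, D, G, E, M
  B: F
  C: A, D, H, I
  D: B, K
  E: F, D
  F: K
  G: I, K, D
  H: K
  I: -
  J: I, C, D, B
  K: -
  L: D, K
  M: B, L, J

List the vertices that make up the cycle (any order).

A, C, J, M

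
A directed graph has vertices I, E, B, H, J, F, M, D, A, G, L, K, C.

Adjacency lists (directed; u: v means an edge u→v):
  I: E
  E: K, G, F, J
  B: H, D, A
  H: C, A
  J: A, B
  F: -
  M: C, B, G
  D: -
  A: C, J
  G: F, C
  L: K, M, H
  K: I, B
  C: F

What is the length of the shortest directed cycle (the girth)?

2

For each vertex v, BFS finds the shortest path from v back to v.
The shortest such closed walk is J → A → J, length 2.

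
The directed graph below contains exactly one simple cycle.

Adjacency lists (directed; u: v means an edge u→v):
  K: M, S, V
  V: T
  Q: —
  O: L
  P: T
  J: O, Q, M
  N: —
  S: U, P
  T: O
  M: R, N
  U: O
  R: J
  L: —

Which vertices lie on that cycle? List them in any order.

J, M, R

DFS with gray/black marking from M:
M gray
  R gray
    J gray
      O gray
        L gray
        L black
      O black
      Q gray
      Q black
      J→M: M is gray → back edge
Back edge closes the cycle M → R → J → M; its vertices are {J, M, R}.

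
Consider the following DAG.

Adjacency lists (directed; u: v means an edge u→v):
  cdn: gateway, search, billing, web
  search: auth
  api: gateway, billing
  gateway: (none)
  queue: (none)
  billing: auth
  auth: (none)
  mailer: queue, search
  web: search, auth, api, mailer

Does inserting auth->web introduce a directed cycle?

Adding auth→web creates a cycle iff web can already reach auth.
Path from web: web → auth.
So web → … → auth → web is a cycle.

Yes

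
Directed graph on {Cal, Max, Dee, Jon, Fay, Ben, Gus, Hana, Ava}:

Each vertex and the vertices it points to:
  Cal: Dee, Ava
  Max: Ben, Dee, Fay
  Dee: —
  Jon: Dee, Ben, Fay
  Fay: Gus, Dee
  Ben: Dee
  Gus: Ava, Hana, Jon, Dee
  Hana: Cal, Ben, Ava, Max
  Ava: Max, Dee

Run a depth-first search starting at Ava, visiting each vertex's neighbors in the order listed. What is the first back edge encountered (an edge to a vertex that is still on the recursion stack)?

Gus→Ava

DFS from Ava (visiting each vertex's neighbors in the order listed); mark gray on enter, black on exit:
Ava gray
  Max gray
    Ben gray
      Dee gray
      Dee black
    Ben black
    Max→Dee: Dee black — skip
    Fay gray
      Gus gray
        Gus→Ava: Ava is gray → back edge
First back edge: Gus → Ava.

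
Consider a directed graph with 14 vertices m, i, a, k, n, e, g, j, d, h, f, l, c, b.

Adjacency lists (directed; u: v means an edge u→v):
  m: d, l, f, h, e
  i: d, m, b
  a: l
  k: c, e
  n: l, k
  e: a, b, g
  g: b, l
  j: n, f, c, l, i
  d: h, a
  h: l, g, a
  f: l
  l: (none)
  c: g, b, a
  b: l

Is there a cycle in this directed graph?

No

DFS with white/gray/black marking, starting from a:
a gray
  l gray
  l black
a black
m gray
  d gray
    h gray
      h→l: l black — skip
      g gray
        b gray
          b→l: l black — skip
        b black
        g→l: l black — skip
      g black
      h→a: a black — skip
    h black
    d→a: a black — skip
  d black
  m→l: l black — skip
  f gray
    f→l: l black — skip
  f black
  m→h: h black — skip
  e gray
    e→a: a black — skip
    e→b: b black — skip
    e→g: g black — skip
  e black
m black
i gray
  i→d: d black — skip
  i→m: m black — skip
  i→b: b black — skip
i black
k gray
  c gray
    c→g: g black — skip
    c→b: b black — skip
    c→a: a black — skip
  c black
  k→e: e black — skip
k black
n gray
  n→l: l black — skip
  n→k: k black — skip
n black
j gray
  j→n: n black — skip
  j→f: f black — skip
  j→c: c black — skip
  j→l: l black — skip
  j→i: i black — skip
j black
Every edge goes to a white or black vertex — no back edge, so the graph is acyclic.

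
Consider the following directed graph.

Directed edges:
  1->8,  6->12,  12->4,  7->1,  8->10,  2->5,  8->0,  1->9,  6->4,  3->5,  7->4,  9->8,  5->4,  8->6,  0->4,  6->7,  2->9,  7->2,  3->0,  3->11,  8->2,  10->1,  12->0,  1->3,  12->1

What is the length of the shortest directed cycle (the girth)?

For each vertex v, BFS finds the shortest path from v back to v.
The shortest such closed walk is 1 → 8 → 10 → 1, length 3.

3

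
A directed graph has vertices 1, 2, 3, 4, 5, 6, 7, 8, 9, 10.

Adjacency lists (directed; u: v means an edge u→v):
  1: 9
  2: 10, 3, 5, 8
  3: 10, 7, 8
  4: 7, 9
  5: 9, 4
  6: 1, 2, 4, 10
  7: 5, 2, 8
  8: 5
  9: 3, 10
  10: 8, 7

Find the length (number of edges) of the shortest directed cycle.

3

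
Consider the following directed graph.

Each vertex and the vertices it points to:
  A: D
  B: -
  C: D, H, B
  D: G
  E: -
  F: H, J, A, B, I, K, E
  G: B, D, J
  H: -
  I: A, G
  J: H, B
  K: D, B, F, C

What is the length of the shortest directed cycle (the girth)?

2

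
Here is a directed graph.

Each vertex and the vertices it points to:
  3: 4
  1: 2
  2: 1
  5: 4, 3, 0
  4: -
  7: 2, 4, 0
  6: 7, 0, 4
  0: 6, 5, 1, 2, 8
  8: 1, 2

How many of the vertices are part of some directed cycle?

6

A vertex is on a directed cycle iff it belongs to a strongly connected component of size ≥ 2 (or has a self-loop).
The vertices on cycles are {0, 1, 2, 5, 6, 7} — 6 in total.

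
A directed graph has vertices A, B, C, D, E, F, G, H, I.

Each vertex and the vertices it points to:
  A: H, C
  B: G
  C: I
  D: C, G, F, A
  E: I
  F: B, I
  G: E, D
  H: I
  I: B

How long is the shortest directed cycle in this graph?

For each vertex v, BFS finds the shortest path from v back to v.
The shortest such closed walk is D → G → D, length 2.

2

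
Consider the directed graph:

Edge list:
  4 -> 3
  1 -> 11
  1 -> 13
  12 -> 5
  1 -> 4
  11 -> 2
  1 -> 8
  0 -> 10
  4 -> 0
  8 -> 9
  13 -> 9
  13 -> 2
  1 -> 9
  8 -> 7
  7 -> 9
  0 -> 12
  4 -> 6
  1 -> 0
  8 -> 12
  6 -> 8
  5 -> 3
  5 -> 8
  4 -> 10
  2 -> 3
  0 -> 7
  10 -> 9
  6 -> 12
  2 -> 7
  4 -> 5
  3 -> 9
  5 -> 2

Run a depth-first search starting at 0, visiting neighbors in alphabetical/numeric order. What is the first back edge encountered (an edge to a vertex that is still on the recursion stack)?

DFS from 0 (visiting neighbors in alphabetical/numeric order); mark gray on enter, black on exit:
0 gray
  7 gray
    9 gray
    9 black
  7 black
  10 gray
    10→9: 9 black — skip
  10 black
  12 gray
    5 gray
      2 gray
        3 gray
          3→9: 9 black — skip
        3 black
        2→7: 7 black — skip
      2 black
      5→3: 3 black — skip
      8 gray
        8→7: 7 black — skip
        8→9: 9 black — skip
        8→12: 12 is gray → back edge
First back edge: 8 → 12.

8→12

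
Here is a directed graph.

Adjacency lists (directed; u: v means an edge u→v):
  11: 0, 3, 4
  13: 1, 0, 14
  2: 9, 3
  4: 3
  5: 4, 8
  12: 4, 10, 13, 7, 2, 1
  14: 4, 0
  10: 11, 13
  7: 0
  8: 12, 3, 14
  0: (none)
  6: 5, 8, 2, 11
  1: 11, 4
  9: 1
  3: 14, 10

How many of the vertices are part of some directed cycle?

A vertex is on a directed cycle iff it belongs to a strongly connected component of size ≥ 2 (or has a self-loop).
The vertices on cycles are {1, 3, 4, 10, 11, 13, 14} — 7 in total.

7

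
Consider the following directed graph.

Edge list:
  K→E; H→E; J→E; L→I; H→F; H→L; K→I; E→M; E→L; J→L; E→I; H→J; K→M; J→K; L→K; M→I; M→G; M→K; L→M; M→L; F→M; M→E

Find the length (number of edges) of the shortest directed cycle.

2

For each vertex v, BFS finds the shortest path from v back to v.
The shortest such closed walk is E → M → E, length 2.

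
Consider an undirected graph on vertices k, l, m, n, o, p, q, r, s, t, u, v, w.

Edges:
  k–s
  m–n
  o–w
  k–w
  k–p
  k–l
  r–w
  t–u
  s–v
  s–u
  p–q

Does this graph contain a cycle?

No

DFS, tracking each vertex's parent; an edge to a visited non-parent vertex closes a cycle.
Start from m:
visit m (parent –)
  visit n (parent m)
    n–m: parent, skip
visit k (parent –)
  visit l (parent k)
    l–k: parent, skip
  visit w (parent k)
    visit r (parent w)
      r–w: parent, skip
    w–k: parent, skip
    visit o (parent w)
      o–w: parent, skip
  visit p (parent k)
    visit q (parent p)
      q–p: parent, skip
    p–k: parent, skip
  visit s (parent k)
    visit u (parent s)
      u–s: parent, skip
      visit t (parent u)
        t–u: parent, skip
    visit v (parent s)
      v–s: parent, skip
    s–k: parent, skip
No non-parent visited neighbor found — the graph is a forest.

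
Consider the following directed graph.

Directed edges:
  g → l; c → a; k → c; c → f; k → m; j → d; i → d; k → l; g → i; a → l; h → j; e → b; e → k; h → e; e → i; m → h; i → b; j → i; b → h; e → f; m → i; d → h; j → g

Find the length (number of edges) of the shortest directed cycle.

3

For each vertex v, BFS finds the shortest path from v back to v.
The shortest such closed walk is h → j → d → h, length 3.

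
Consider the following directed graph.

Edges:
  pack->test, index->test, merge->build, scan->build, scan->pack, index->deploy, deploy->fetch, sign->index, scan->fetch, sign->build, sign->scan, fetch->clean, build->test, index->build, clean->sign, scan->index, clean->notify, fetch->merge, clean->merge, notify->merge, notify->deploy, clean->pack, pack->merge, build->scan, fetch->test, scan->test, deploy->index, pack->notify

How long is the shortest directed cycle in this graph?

For each vertex v, BFS finds the shortest path from v back to v.
The shortest such closed walk is deploy → index → deploy, length 2.

2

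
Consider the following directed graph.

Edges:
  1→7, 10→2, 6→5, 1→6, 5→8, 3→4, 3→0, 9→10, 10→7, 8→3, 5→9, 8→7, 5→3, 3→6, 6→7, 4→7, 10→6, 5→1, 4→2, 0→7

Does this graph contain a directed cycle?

DFS with white/gray/black marking, starting from 1:
1 gray
  6 gray
    5 gray
      9 gray
        10 gray
          2 gray
          2 black
          7 gray
          7 black
          10→6: 6 is gray → back edge
Back edge found, so a cycle exists: 6 → 5 → 9 → 10 → 6.

Yes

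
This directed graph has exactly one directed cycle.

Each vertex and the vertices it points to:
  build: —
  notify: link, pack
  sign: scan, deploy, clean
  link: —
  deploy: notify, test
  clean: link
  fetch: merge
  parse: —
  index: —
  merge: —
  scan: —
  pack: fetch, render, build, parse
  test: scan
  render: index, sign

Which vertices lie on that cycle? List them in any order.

pack, sign, deploy, notify, render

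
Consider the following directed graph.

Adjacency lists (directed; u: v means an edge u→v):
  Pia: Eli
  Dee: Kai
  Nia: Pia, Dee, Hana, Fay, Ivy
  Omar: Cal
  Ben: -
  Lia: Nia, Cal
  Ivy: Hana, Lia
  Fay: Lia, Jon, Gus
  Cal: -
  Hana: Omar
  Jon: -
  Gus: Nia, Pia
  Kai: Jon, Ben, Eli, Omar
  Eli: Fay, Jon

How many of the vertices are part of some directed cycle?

9

A vertex is on a directed cycle iff it belongs to a strongly connected component of size ≥ 2 (or has a self-loop).
The vertices on cycles are {Dee, Eli, Fay, Gus, Ivy, Kai, Lia, Nia, Pia} — 9 in total.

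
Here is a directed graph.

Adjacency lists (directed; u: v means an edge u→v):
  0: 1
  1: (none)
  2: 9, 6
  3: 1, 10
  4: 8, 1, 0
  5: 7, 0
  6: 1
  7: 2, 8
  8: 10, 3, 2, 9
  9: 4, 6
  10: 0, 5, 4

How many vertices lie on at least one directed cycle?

8

A vertex is on a directed cycle iff it belongs to a strongly connected component of size ≥ 2 (or has a self-loop).
The vertices on cycles are {2, 3, 4, 5, 7, 8, 9, 10} — 8 in total.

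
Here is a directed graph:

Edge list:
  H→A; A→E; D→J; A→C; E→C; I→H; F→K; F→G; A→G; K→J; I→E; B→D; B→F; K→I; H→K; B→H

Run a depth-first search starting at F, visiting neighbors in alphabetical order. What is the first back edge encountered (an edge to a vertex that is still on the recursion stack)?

H->K

DFS from F (visiting neighbors in alphabetical order); mark gray on enter, black on exit:
F gray
  G gray
  G black
  K gray
    I gray
      E gray
        C gray
        C black
      E black
      H gray
        A gray
          A→C: C black — skip
          A→E: E black — skip
          A→G: G black — skip
        A black
        H→K: K is gray → back edge
First back edge: H → K.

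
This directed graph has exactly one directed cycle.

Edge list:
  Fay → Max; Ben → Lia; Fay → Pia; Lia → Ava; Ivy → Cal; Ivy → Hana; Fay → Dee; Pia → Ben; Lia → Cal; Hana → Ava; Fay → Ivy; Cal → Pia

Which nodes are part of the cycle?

DFS with gray/black marking from Pia:
Pia gray
  Ben gray
    Lia gray
      Cal gray
        Cal→Pia: Pia is gray → back edge
Back edge closes the cycle Pia → Ben → Lia → Cal → Pia; its vertices are {Ben, Cal, Lia, Pia}.

Ben, Cal, Lia, Pia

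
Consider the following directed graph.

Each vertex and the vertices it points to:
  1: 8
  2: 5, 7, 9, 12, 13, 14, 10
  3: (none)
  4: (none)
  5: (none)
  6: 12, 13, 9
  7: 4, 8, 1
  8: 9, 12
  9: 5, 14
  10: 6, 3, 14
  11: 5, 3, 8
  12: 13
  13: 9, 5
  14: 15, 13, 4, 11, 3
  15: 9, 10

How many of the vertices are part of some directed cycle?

9

A vertex is on a directed cycle iff it belongs to a strongly connected component of size ≥ 2 (or has a self-loop).
The vertices on cycles are {6, 8, 9, 10, 11, 12, 13, 14, 15} — 9 in total.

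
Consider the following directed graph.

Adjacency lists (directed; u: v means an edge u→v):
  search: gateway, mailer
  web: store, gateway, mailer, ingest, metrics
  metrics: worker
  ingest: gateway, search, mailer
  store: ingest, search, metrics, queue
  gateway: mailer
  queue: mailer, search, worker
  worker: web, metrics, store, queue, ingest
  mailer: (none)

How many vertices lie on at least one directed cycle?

5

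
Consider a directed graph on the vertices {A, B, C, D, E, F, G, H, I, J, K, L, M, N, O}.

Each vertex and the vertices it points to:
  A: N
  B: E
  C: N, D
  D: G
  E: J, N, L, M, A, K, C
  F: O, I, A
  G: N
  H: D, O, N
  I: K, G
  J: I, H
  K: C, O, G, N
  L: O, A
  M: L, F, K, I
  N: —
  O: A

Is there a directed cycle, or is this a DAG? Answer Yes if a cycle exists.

DFS with white/gray/black marking, starting from L:
L gray
  O gray
    A gray
      N gray
      N black
    A black
  O black
  L→A: A black — skip
L black
B gray
  E gray
    J gray
      I gray
        K gray
          C gray
            C→N: N black — skip
            D gray
              G gray
                G→N: N black — skip
              G black
            D black
          C black
          K→O: O black — skip
          K→G: G black — skip
          K→N: N black — skip
        K black
        I→G: G black — skip
      I black
      H gray
        H→D: D black — skip
        H→O: O black — skip
        H→N: N black — skip
      H black
    J black
    E→N: N black — skip
    E→L: L black — skip
    M gray
      M→L: L black — skip
      F gray
        F→O: O black — skip
        F→I: I black — skip
        F→A: A black — skip
      F black
      M→K: K black — skip
      M→I: I black — skip
    M black
    E→A: A black — skip
    E→K: K black — skip
    E→C: C black — skip
  E black
B black
Every edge goes to a white or black vertex — no back edge, so the graph is acyclic.

No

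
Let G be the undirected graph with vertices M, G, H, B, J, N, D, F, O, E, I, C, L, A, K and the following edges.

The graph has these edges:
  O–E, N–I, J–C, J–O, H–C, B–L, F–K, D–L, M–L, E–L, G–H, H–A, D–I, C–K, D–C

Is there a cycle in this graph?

DFS, tracking each vertex's parent; an edge to a visited non-parent vertex closes a cycle.
Start from E:
visit E (parent –)
  visit L (parent E)
    visit M (parent L)
      M–L: parent, skip
    visit B (parent L)
      B–L: parent, skip
    visit D (parent L)
      visit C (parent D)
        visit K (parent C)
          visit F (parent K)
            F–K: parent, skip
          K–C: parent, skip
        visit J (parent C)
          visit O (parent J)
            O–E: E visited and ≠ parent → cycle
Cycle: E – L – D – C – J – O – E.

Yes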